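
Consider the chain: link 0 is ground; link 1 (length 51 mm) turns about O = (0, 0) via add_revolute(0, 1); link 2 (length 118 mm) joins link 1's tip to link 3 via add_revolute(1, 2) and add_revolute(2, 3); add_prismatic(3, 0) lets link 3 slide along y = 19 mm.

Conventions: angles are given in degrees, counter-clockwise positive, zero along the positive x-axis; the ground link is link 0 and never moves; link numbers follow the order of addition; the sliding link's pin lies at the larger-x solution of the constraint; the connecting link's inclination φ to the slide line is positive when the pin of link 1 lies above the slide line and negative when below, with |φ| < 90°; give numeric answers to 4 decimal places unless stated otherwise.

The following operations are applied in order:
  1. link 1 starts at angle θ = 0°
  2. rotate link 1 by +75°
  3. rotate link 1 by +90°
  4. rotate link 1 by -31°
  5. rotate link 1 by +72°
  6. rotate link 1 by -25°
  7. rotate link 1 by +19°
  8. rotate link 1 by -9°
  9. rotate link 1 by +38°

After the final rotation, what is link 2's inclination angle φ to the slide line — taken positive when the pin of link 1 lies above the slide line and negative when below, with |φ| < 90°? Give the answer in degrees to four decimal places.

geometry: r = 51 mm, L = 118 mm, e = 19 mm; θ starts at 0°
rotate link 1 by +75°: θ ← 0° +75° = 75°
rotate link 1 by +90°: θ ← 75° +90° = 165°
rotate link 1 by -31°: θ ← 165° -31° = 134°
rotate link 1 by +72°: θ ← 134° +72° = 206°
rotate link 1 by -25°: θ ← 206° -25° = 181°
rotate link 1 by +19°: θ ← 181° +19° = 200°
rotate link 1 by -9°: θ ← 200° -9° = 191°
rotate link 1 by +38°: θ ← 191° +38° = 229°
h = r sin θ − e = -38.490189 − 19 = -57.490189
sin φ = h / L = -57.490189 / 118 = -0.48720499
φ = arcsin(-0.48720499) = -29.157039°

-29.1570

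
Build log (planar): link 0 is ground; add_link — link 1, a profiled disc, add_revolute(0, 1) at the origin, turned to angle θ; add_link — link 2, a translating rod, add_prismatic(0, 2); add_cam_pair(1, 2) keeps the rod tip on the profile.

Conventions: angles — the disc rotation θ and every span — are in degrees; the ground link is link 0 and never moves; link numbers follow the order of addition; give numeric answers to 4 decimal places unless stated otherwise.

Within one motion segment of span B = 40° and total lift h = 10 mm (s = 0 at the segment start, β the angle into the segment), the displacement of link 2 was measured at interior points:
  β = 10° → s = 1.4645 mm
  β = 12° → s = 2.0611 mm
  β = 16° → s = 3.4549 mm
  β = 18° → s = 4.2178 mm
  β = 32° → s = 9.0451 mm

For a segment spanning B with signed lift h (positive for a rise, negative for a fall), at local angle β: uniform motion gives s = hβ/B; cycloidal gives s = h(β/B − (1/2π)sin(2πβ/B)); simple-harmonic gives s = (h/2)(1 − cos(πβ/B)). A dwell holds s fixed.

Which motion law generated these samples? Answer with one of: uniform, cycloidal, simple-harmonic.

candidates at β/B = r: uniform s = h·r (linear in β); cycloidal s = h·(r − sin(2πr)/(2π)); simple-harmonic s = (h/2)(1 − cos(πr))
β=10°: printed 1.4645 | uniform 2.5000, cycloidal 0.9085, simple-harmonic 1.4645
β=12°: printed 2.0611 | uniform 3.0000, cycloidal 1.4863, simple-harmonic 2.0611
β=16°: printed 3.4549 | uniform 4.0000, cycloidal 3.0645, simple-harmonic 3.4549
β=18°: printed 4.2178 | uniform 4.5000, cycloidal 4.0082, simple-harmonic 4.2178
β=32°: printed 9.0451 | uniform 8.0000, cycloidal 9.5137, simple-harmonic 9.0451
only one law matches every sample → simple-harmonic

simple-harmonic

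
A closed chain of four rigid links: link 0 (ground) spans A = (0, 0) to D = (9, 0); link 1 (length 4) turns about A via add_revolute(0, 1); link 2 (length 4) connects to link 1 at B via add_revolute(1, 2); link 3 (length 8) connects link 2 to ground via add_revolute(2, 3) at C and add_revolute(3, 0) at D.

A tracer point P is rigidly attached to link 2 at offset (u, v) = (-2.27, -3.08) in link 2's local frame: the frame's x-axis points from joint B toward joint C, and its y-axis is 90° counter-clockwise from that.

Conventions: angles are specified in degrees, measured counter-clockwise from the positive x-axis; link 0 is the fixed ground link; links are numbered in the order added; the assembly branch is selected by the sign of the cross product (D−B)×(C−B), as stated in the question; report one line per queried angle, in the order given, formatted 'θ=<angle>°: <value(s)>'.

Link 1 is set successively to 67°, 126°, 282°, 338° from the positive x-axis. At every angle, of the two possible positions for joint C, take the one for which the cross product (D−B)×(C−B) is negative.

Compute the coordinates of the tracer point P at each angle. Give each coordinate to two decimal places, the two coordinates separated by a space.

A=(0,0), D=(9.00,0)
θ=67°: B = A + 4.00·(cos67°, sin67°) = (1.5629, 3.6820)
θ=67°: |BD| = 8.2986
θ=67°: circle(B,4.00) ∩ circle(D,8.00): a=1.2573, h=3.7973
θ=67°:   candidates: C₊=(4.3745,6.5272) cross=31.512; C₋=(1.0049,-0.2789) cross=-31.512
θ=67°:   branch - wants cross < 0 → take C=(1.0049,-0.2789) (cross=-31.512)
θ=67°: ex = (C−B)/|BC| = (-0.1395,-0.9902); ey = (0.9902,-0.1395)
θ=67°: P = B + -2.27·ex + -3.08·ey = (-1.1703,6.3595)
θ=126°: B = A + 4.00·(cos126°, sin126°) = (-2.3511, 3.2361)
θ=126°: |BD| = 11.8034
θ=126°: circle(B,4.00) ∩ circle(D,8.00): a=3.8684, h=1.0176
θ=126°:   candidates: C₊=(1.6480,3.1541) cross=12.011; C₋=(1.0900,1.1969) cross=-12.011
θ=126°:   branch - wants cross < 0 → take C=(1.0900,1.1969) (cross=-12.011)
θ=126°: ex = (C−B)/|BC| = (0.8603,-0.5098); ey = (0.5098,0.8603)
θ=126°: P = B + -2.27·ex + -3.08·ey = (-5.8742,1.7436)
θ=282°: B = A + 4.00·(cos282°, sin282°) = (0.8316, -3.9126)
θ=282°: |BD| = 9.0571
θ=282°: circle(B,4.00) ∩ circle(D,8.00): a=1.8787, h=3.5314
θ=282°:   candidates: C₊=(1.0004,0.0838) cross=31.984; C₋=(4.0515,-6.2859) cross=-31.984
θ=282°:   branch - wants cross < 0 → take C=(4.0515,-6.2859) (cross=-31.984)
θ=282°: ex = (C−B)/|BC| = (0.8050,-0.5933); ey = (0.5933,0.8050)
θ=282°: P = B + -2.27·ex + -3.08·ey = (-2.8231,-5.0450)
θ=338°: B = A + 4.00·(cos338°, sin338°) = (3.7087, -1.4984)
θ=338°: |BD| = 5.4993
θ=338°: circle(B,4.00) ∩ circle(D,8.00): a=-1.6145, h=3.6597
θ=338°:   candidates: C₊=(1.1582,1.5829) cross=20.126; C₋=(3.1525,-5.4596) cross=-20.126
θ=338°:   branch - wants cross < 0 → take C=(3.1525,-5.4596) (cross=-20.126)
θ=338°: ex = (C−B)/|BC| = (-0.1391,-0.9903); ey = (0.9903,-0.1391)
θ=338°: P = B + -2.27·ex + -3.08·ey = (0.9743,1.1778)

θ=67°: -1.17 6.36
θ=126°: -5.87 1.74
θ=282°: -2.82 -5.05
θ=338°: 0.97 1.18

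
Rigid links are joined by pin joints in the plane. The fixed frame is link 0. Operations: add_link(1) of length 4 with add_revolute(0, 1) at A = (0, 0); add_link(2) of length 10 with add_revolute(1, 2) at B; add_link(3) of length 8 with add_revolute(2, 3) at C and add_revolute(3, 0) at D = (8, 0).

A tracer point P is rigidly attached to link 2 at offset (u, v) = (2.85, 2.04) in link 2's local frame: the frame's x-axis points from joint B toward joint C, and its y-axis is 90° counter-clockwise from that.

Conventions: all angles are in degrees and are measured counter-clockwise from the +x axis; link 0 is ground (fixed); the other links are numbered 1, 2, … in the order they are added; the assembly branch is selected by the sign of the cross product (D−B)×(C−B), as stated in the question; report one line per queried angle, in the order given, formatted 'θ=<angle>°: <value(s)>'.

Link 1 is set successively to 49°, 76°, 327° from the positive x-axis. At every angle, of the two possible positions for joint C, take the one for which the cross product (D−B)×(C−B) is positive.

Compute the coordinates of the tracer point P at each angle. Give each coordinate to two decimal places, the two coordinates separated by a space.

A=(0,0), D=(8.00,0)
θ=49°: B = A + 4.00·(cos49°, sin49°) = (2.6242, 3.0188)
θ=49°: |BD| = 6.1654
θ=49°: circle(B,10.00) ∩ circle(D,8.00): a=6.0022, h=7.9983
θ=49°:   candidates: C₊=(11.7740,7.0538) cross=49.313; C₋=(3.9414,-6.8940) cross=-49.313
θ=49°:   branch + wants cross > 0 → take C=(11.7740,7.0538) (cross=49.313)
θ=49°: ex = (C−B)/|BC| = (0.9150,0.4035); ey = (-0.4035,0.9150)
θ=49°: P = B + 2.85·ex + 2.04·ey = (4.4088,6.0354)
θ=76°: B = A + 4.00·(cos76°, sin76°) = (0.9677, 3.8812)
θ=76°: |BD| = 8.0322
θ=76°: circle(B,10.00) ∩ circle(D,8.00): a=6.2571, h=7.8006
θ=76°:   candidates: C₊=(10.2151,7.6872) cross=62.656; C₋=(2.6766,-5.9717) cross=-62.656
θ=76°:   branch + wants cross > 0 → take C=(10.2151,7.6872) (cross=62.656)
θ=76°: ex = (C−B)/|BC| = (0.9247,0.3806); ey = (-0.3806,0.9247)
θ=76°: P = B + 2.85·ex + 2.04·ey = (2.8268,6.8524)
θ=327°: B = A + 4.00·(cos327°, sin327°) = (3.3547, -2.1786)
θ=327°: |BD| = 5.1308
θ=327°: circle(B,10.00) ∩ circle(D,8.00): a=6.0736, h=7.9442
θ=327°:   candidates: C₊=(5.4805,7.5929) cross=40.760; C₋=(12.2268,-6.7922) cross=-40.760
θ=327°:   branch + wants cross > 0 → take C=(5.4805,7.5929) (cross=40.760)
θ=327°: ex = (C−B)/|BC| = (0.2126,0.9771); ey = (-0.9771,0.2126)
θ=327°: P = B + 2.85·ex + 2.04·ey = (1.9672,1.0400)

θ=49°: 4.41 6.04
θ=76°: 2.83 6.85
θ=327°: 1.97 1.04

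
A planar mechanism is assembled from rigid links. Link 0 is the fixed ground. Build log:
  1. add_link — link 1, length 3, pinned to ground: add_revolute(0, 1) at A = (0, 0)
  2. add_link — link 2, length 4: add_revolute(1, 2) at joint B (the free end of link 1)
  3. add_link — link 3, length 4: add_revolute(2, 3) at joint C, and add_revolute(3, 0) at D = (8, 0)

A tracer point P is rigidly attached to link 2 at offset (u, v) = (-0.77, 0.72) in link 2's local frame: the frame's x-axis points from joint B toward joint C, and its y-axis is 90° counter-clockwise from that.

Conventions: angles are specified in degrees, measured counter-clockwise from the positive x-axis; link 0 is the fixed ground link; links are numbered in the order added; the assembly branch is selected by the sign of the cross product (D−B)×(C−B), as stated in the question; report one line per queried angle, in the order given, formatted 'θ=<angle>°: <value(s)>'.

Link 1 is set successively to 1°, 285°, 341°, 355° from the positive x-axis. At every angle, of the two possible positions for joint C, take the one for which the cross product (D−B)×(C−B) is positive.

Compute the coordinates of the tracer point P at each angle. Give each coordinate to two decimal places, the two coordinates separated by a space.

A=(0,0), D=(8.00,0)
θ=1°: B = A + 3.00·(cos1°, sin1°) = (2.9995, 0.0524)
θ=1°: |BD| = 5.0007
θ=1°: circle(B,4.00) ∩ circle(D,4.00): a=2.5004, h=3.1222
θ=1°:   candidates: C₊=(5.5325,3.1482) cross=15.613; C₋=(5.4671,-3.0959) cross=-15.613
θ=1°:   branch + wants cross > 0 → take C=(5.5325,3.1482) (cross=15.613)
θ=1°: ex = (C−B)/|BC| = (0.6332,0.7740); ey = (-0.7740,0.6332)
θ=1°: P = B + -0.77·ex + 0.72·ey = (1.9547,-0.0877)
θ=285°: B = A + 3.00·(cos285°, sin285°) = (0.7765, -2.8978)
θ=285°: |BD| = 7.7831
θ=285°: circle(B,4.00) ∩ circle(D,4.00): a=3.8916, h=0.9251
θ=285°:   candidates: C₊=(4.0438,-0.5903) cross=7.200; C₋=(4.7327,-2.3075) cross=-7.200
θ=285°:   branch + wants cross > 0 → take C=(4.0438,-0.5903) (cross=7.200)
θ=285°: ex = (C−B)/|BC| = (0.8168,0.5769); ey = (-0.5769,0.8168)
θ=285°: P = B + -0.77·ex + 0.72·ey = (-0.2679,-2.7538)
θ=341°: B = A + 3.00·(cos341°, sin341°) = (2.8366, -0.9767)
θ=341°: |BD| = 5.2550
θ=341°: circle(B,4.00) ∩ circle(D,4.00): a=2.6275, h=3.0160
θ=341°:   candidates: C₊=(4.8577,2.4751) cross=15.849; C₋=(5.9788,-3.4518) cross=-15.849
θ=341°:   branch + wants cross > 0 → take C=(4.8577,2.4751) (cross=15.849)
θ=341°: ex = (C−B)/|BC| = (0.5053,0.8629); ey = (-0.8629,0.5053)
θ=341°: P = B + -0.77·ex + 0.72·ey = (1.8262,-1.2774)
θ=355°: B = A + 3.00·(cos355°, sin355°) = (2.9886, -0.2615)
θ=355°: |BD| = 5.0182
θ=355°: circle(B,4.00) ∩ circle(D,4.00): a=2.5091, h=3.1152
θ=355°:   candidates: C₊=(5.3320,2.9802) cross=15.633; C₋=(5.6566,-3.2417) cross=-15.633
θ=355°:   branch + wants cross > 0 → take C=(5.3320,2.9802) (cross=15.633)
θ=355°: ex = (C−B)/|BC| = (0.5858,0.8104); ey = (-0.8104,0.5858)
θ=355°: P = B + -0.77·ex + 0.72·ey = (1.9540,-0.4637)

θ=1°: 1.95 -0.09
θ=285°: -0.27 -2.75
θ=341°: 1.83 -1.28
θ=355°: 1.95 -0.46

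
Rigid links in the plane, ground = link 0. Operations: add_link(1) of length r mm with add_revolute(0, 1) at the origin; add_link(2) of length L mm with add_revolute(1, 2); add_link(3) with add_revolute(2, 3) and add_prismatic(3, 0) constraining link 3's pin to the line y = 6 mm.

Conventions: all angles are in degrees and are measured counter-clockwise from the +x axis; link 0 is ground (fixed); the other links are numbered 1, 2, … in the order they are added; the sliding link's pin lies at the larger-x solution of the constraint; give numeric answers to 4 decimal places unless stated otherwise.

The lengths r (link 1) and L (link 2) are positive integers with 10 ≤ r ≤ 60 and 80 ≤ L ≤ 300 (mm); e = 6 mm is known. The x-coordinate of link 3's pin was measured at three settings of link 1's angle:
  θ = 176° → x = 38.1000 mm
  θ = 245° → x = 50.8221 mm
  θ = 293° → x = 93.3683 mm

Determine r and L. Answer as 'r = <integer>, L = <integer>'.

constraint per measurement: (x − r cos θ)² + (r sin θ − e)² = L²
subtracting the θ₁ and θ₂ equations cancels the r² and L² terms:
r = (x₁² − x₂²) / (2[(x₁cos θ₁ + e sin θ₁) − (x₂cos θ₂ + e sin θ₂)]) = 52.9998 → r = 53
L² = (x₁ − r cos θ₁)² + (r sin θ₁ − e)² = 8281.0071 → L = 91.0000 → L = 91
check at θ₃=293°: x = 93.3683 (printed 93.3683) ✓

r = 53, L = 91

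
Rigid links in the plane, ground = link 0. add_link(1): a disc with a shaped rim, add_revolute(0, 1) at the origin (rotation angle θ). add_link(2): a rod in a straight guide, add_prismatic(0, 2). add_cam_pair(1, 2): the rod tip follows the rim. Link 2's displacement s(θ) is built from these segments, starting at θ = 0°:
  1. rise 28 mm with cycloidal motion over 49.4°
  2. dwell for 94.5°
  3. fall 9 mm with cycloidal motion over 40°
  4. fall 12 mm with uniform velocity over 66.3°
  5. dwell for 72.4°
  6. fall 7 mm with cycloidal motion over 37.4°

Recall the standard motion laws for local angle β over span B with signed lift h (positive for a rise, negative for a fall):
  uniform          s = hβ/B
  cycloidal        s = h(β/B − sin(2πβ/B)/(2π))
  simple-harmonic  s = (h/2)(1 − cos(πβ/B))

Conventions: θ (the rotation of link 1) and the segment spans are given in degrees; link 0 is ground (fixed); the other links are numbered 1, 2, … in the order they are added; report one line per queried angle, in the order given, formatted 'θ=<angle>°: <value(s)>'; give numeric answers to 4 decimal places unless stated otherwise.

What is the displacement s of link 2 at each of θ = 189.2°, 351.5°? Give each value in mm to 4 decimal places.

segment 1 (0° to 49.4°, cycloidal, h = 28) is passed completely: s = 0.0000 + (28) = 28.0000
segment 2 (49.4° to 143.9°, dwell): s unchanged at 28.0000
segment 3 (143.9° to 183.9°, cycloidal, h = -9) is passed completely: s = 28.0000 + (-9) = 19.0000
θ = 189.2° falls in segment 4 (183.9° to 250.2°, uniform, h = -12): β = 189.2 − 183.9 = 5.3°, B = 66.3°; Δs = -12·5.3/66.3 = -0.9593; s = 19.0000 − 0.9593 = 18.0407
segment 4 (183.9° to 250.2°, uniform, h = -12) is passed completely: s = 19.0000 + (-12) = 7.0000
segment 5 (250.2° to 322.6°, dwell): s unchanged at 7.0000
θ = 351.5° falls in segment 6 (322.6° to 360°, cycloidal, h = -7): β = 351.5 − 322.6 = 28.9°, B = 37.4°; Δs = -7·(0.7727 − sin(2π·0.7727)/(2π)) = -6.5118; s = 7.0000 − 6.5118 = 0.4882

θ=189.2°: 18.0407
θ=351.5°: 0.4882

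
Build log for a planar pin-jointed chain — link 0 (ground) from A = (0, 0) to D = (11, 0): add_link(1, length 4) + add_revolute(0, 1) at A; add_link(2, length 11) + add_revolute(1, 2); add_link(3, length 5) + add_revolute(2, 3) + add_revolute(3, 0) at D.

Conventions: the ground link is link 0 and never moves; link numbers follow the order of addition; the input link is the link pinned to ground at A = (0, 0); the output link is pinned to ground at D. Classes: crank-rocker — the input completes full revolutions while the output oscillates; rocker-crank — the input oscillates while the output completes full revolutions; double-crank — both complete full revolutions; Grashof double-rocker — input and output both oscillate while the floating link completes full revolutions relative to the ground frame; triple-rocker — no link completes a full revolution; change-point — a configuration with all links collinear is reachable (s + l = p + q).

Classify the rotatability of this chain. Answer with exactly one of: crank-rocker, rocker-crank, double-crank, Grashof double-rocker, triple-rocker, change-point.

lengths: ground=11, input=4, coupler=11, output=5
sorted: s=4 (shortest), l=11 (longest), p+q=16
s + l = 15 vs p + q = 16
s + l < p + q (Grashof) with shortest = input link → crank-rocker

crank-rocker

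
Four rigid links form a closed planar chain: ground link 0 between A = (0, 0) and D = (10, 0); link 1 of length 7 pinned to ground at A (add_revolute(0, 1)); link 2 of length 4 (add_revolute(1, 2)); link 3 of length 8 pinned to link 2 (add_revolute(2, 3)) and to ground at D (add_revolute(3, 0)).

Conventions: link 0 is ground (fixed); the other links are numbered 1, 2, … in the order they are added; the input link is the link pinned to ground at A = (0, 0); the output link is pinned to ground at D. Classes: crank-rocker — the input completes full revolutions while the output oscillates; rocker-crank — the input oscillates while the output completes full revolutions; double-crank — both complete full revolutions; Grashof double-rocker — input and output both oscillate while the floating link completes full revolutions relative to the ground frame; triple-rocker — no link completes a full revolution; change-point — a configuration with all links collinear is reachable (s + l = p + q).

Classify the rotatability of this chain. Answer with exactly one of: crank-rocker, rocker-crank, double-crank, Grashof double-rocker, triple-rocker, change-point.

lengths: ground=10, input=7, coupler=4, output=8
sorted: s=4 (shortest), l=10 (longest), p+q=15
s + l = 14 vs p + q = 15
s + l < p + q (Grashof) with shortest = coupler link → Grashof double-rocker

Grashof double-rocker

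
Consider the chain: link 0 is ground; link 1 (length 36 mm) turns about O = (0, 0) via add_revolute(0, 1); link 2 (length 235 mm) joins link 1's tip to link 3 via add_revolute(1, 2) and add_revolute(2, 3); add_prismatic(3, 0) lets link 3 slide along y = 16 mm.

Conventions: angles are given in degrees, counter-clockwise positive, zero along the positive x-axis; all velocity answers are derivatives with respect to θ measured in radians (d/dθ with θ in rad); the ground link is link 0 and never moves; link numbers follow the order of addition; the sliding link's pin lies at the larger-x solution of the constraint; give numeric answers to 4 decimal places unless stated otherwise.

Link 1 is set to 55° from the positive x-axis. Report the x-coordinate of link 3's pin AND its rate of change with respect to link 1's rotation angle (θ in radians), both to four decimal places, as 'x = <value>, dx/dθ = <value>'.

geometry: r = 36 mm, L = 235 mm, e = 16 mm
crank pin P = (r cos θ, r sin θ) = (20.648752, 29.489474)
h = r sin θ − e = 29.489474 − 16 = 13.489474
x = r cos θ + √(L² − h²) = 20.648752 + 234.612519 = 255.261271
dx/dθ = −r sin θ − h·r cos θ/√(L² − h²) (θ in radians; h = 13.489474) = -30.676711

x = 255.2613, dx/dθ = -30.6767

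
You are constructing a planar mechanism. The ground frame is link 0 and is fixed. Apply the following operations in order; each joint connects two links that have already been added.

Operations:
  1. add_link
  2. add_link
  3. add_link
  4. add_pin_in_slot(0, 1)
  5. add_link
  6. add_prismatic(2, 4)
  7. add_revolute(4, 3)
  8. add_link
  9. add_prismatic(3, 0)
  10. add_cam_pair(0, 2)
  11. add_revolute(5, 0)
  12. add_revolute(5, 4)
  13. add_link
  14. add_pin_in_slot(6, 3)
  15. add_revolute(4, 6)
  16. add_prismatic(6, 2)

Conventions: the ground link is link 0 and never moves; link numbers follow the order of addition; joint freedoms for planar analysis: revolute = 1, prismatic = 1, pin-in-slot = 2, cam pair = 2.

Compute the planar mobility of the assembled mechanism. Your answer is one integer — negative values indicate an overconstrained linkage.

ground; <1,0,0>
#1 <2,0,0>
#2 <3,0,0>
#3 <4,0,0>
PS:0↔1 J2 <4,0,1>
#4 <5,0,1>
P:2↔4 J1 <5,1,1>
R:4↔3 J1 <5,2,1>
#5 <6,2,1>
P:3↔0 J1 <6,3,1>
C:0↔2 J2 <6,3,2>
R:5↔0 J1 <6,4,2>
R:5↔4 J1 <6,5,2>
#6 <7,5,2>
PS:6↔3 J2 <7,5,3>
R:4↔6 J1 <7,6,3>
P:6↔2 J1 <7,7,3>
3×6 − 2×7 − 1×3 = 1

M = 1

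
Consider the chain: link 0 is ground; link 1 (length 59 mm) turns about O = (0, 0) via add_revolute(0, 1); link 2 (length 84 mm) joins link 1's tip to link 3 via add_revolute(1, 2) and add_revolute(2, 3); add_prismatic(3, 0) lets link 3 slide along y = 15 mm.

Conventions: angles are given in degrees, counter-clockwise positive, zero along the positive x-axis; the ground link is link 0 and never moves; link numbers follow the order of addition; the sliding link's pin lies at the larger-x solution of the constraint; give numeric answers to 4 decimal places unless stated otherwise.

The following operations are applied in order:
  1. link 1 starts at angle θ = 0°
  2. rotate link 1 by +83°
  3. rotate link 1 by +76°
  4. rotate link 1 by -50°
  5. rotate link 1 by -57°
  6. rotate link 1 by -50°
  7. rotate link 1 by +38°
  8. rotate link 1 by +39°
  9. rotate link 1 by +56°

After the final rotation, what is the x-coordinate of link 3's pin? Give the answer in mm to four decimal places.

geometry: r = 59 mm, L = 84 mm, e = 15 mm; θ starts at 0°
rotate link 1 by +83°: θ ← 0° +83° = 83°
rotate link 1 by +76°: θ ← 83° +76° = 159°
rotate link 1 by -50°: θ ← 159° -50° = 109°
rotate link 1 by -57°: θ ← 109° -57° = 52°
rotate link 1 by -50°: θ ← 52° -50° = 2°
rotate link 1 by +38°: θ ← 2° +38° = 40°
rotate link 1 by +39°: θ ← 40° +39° = 79°
rotate link 1 by +56°: θ ← 79° +56° = 135°
crank pin P = (r cos θ, r sin θ) = (-41.719300, 41.719300)
h = r sin θ − e = 41.719300 − 15 = 26.719300
x = r cos θ + √(L² − h²) = -41.719300 + 79.637171 = 37.917871

37.9179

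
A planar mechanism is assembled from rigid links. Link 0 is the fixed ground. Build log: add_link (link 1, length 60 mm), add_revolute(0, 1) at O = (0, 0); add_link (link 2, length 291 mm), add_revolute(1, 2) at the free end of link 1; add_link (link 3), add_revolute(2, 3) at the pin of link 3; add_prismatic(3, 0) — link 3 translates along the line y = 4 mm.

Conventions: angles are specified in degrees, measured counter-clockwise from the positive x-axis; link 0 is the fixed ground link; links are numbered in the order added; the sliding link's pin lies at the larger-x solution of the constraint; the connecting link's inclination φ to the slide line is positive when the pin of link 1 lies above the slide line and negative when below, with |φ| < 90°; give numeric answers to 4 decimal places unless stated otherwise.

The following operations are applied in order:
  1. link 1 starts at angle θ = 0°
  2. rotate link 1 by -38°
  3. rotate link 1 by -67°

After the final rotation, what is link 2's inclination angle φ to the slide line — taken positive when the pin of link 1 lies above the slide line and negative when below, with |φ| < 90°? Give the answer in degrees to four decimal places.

geometry: r = 60 mm, L = 291 mm, e = 4 mm; θ starts at 0°
rotate link 1 by -38°: θ ← 0° -38° = -38°
rotate link 1 by -67°: θ ← -38° -67° = -105°
h = r sin θ − e = -57.955550 − 4 = -61.955550
sin φ = h / L = -61.955550 / 291 = -0.21290567
φ = arcsin(-0.21290567) = -12.292686°

-12.2927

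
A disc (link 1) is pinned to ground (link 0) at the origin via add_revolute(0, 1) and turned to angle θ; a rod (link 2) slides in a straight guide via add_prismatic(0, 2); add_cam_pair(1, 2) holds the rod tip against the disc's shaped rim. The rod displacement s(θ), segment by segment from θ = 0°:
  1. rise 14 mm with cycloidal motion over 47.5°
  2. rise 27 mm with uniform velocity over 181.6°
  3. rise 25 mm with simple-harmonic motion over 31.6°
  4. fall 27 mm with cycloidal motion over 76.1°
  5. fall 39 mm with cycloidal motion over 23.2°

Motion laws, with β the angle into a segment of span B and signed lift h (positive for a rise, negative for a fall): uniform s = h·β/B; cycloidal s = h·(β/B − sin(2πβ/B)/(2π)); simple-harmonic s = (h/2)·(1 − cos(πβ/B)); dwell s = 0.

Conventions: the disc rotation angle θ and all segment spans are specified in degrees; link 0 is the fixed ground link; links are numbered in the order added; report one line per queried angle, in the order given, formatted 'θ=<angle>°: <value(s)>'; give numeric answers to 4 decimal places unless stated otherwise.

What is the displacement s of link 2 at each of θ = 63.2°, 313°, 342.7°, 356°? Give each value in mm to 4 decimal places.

segment 1 (0° to 47.5°, cycloidal, h = 14) is passed completely: s = 0.0000 + (14) = 14.0000
θ = 63.2° falls in segment 2 (47.5° to 229.1°, uniform, h = 27): β = 63.2 − 47.5 = 15.7°, B = 181.6°; Δs = 27·15.7/181.6 = 2.3343; s = 14.0000 + 2.3343 = 16.3343
segment 2 (47.5° to 229.1°, uniform, h = 27) is passed completely: s = 14.0000 + (27) = 41.0000
segment 3 (229.1° to 260.7°, simple-harmonic, h = 25) is passed completely: s = 41.0000 + (25) = 66.0000
θ = 313° falls in segment 4 (260.7° to 336.8°, cycloidal, h = -27): β = 313 − 260.7 = 52.3°, B = 76.1°; Δs = -27·(0.6873 − sin(2π·0.6873)/(2π)) = -22.5234; s = 66.0000 − 22.5234 = 43.4766
segment 4 (260.7° to 336.8°, cycloidal, h = -27) is passed completely: s = 66.0000 + (-27) = 39.0000
θ = 342.7° falls in segment 5 (336.8° to 360°, cycloidal, h = -39): β = 342.7 − 336.8 = 5.9°, B = 23.2°; Δs = -39·(0.2543 − sin(2π·0.2543)/(2π)) = -3.7133; s = 39.0000 − 3.7133 = 35.2867
θ = 356° falls in segment 5 (336.8° to 360°, cycloidal, h = -39): β = 356 − 336.8 = 19.2°, B = 23.2°; Δs = -39·(0.8276 − sin(2π·0.8276)/(2π)) = -37.7599; s = 39.0000 − 37.7599 = 1.2401

θ=63.2°: 16.3343
θ=313°: 43.4766
θ=342.7°: 35.2867
θ=356°: 1.2401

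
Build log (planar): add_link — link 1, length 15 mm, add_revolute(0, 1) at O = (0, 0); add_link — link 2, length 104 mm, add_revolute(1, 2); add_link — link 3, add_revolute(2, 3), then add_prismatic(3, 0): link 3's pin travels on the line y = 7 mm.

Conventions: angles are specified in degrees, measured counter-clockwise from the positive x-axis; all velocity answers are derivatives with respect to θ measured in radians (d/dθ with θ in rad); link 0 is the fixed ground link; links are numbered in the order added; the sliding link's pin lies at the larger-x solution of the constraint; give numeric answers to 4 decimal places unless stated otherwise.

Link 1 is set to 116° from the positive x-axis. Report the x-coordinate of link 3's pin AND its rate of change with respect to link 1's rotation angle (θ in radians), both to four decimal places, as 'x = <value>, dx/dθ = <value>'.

geometry: r = 15 mm, L = 104 mm, e = 7 mm
crank pin P = (r cos θ, r sin θ) = (-6.575567, 13.481911)
h = r sin θ − e = 13.481911 − 7 = 6.481911
x = r cos θ + √(L² − h²) = -6.575567 + 103.797807 = 97.222240
dx/dθ = −r sin θ − h·r cos θ/√(L² − h²) (θ in radians; h = 6.481911) = -13.071283

x = 97.2222, dx/dθ = -13.0713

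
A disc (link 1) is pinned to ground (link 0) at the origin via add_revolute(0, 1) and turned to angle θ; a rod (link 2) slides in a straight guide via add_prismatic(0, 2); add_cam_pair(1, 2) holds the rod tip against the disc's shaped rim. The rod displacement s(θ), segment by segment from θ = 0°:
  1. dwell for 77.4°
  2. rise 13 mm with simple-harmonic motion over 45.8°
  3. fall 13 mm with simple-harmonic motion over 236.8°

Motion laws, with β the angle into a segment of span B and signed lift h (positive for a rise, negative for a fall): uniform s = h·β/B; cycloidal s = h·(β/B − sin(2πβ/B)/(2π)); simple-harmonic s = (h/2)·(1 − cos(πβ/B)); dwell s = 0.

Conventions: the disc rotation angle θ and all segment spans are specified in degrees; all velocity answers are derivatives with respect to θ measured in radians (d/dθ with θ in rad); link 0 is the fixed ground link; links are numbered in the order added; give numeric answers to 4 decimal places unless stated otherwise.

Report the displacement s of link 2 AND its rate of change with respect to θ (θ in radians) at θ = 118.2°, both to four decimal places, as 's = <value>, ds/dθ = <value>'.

segment 1 (0° to 77.4°, dwell): s unchanged at 0.0000
θ = 118.2° falls in segment 2 (77.4° to 123.2°, simple-harmonic, h = 13): β = 118.2 − 77.4 = 40.8°, B = 45.8°; Δs = 13/2·(1 − cos(π·0.8908)) = 12.6214; s = 0.0000 + 12.6214 = 12.6214
velocity in seg [77.4°–123.2°] (simple-harmonic), θ in radians: β = 40.8° = 0.7121 rad, B = 45.8° = 0.7994 rad; ds/dθ = (πh/(2B)) sin(πβ/B) = (π·13/(2·0.7994)) sin(π·0.8908) = 8.590669 mm/rad

s = 12.6214, ds/dθ = 8.5907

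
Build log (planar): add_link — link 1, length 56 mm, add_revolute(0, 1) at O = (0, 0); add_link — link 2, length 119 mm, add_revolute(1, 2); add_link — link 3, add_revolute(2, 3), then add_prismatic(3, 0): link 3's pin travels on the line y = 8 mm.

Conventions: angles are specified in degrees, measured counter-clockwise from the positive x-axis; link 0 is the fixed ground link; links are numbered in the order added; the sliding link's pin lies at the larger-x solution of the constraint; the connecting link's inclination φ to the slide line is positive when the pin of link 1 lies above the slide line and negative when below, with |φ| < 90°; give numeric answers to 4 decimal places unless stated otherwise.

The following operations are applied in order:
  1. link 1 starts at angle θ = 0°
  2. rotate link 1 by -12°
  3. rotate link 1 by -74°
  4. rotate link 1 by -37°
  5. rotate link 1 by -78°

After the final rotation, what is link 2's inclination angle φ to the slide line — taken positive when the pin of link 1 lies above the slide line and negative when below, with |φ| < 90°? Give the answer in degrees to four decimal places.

geometry: r = 56 mm, L = 119 mm, e = 8 mm; θ starts at 0°
rotate link 1 by -12°: θ ← 0° -12° = -12°
rotate link 1 by -74°: θ ← -12° -74° = -86°
rotate link 1 by -37°: θ ← -86° -37° = -123°
rotate link 1 by -78°: θ ← -123° -78° = -201°
h = r sin θ − e = 20.068605 − 8 = 12.068605
sin φ = h / L = 12.068605 / 119 = 0.10141685
φ = arcsin(0.10141685) = 5.820765°

5.8208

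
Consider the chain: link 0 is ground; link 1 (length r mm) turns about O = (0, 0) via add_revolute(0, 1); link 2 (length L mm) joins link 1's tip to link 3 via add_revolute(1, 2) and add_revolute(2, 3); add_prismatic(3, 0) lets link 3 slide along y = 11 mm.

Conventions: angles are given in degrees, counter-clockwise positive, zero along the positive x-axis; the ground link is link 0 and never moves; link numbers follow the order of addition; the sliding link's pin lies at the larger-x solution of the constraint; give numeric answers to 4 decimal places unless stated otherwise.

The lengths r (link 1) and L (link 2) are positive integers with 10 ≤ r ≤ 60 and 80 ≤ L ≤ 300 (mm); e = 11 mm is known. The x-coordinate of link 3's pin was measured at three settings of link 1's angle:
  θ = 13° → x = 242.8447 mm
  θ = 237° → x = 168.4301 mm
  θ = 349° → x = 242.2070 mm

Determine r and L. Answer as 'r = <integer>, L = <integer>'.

constraint per measurement: (x − r cos θ)² + (r sin θ − e)² = L²
subtracting the θ₁ and θ₂ equations cancels the r² and L² terms:
r = (x₁² − x₂²) / (2[(x₁cos θ₁ + e sin θ₁) − (x₂cos θ₂ + e sin θ₂)]) = 45.0000 → r = 45
L² = (x₁ − r cos θ₁)² + (r sin θ₁ − e)² = 39600.9922 → L = 199.0000 → L = 199
check at θ₃=349°: x = 242.2070 (printed 242.2070) ✓

r = 45, L = 199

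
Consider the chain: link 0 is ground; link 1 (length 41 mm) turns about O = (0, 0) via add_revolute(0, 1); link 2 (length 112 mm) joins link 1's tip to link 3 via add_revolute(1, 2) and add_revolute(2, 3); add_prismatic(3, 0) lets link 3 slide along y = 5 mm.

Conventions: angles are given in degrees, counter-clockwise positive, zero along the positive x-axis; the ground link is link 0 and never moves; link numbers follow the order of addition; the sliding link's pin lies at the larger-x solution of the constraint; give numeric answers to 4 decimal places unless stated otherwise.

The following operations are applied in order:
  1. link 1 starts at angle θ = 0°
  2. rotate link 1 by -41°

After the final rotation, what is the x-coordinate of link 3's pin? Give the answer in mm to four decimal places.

geometry: r = 41 mm, L = 112 mm, e = 5 mm; θ starts at 0°
rotate link 1 by -41°: θ ← 0° -41° = -41°
crank pin P = (r cos θ, r sin θ) = (30.943093, -26.898420)
h = r sin θ − e = -26.898420 − 5 = -31.898420
x = r cos θ + √(L² − h²) = 30.943093 + 107.361496 = 138.304589

138.3046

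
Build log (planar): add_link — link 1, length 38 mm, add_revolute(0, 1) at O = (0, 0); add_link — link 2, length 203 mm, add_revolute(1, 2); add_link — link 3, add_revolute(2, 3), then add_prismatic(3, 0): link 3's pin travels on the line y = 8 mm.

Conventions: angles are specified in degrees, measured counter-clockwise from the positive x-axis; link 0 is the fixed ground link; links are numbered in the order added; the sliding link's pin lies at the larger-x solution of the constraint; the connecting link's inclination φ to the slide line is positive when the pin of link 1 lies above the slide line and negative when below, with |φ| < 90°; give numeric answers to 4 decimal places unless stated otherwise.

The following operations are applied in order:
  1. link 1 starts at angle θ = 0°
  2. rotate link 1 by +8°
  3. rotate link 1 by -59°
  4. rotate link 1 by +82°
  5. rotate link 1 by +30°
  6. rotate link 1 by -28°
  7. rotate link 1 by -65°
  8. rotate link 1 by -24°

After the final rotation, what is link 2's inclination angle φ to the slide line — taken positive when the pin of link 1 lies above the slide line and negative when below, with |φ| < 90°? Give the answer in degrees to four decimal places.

geometry: r = 38 mm, L = 203 mm, e = 8 mm; θ starts at 0°
rotate link 1 by +8°: θ ← 0° +8° = 8°
rotate link 1 by -59°: θ ← 8° -59° = -51°
rotate link 1 by +82°: θ ← -51° +82° = 31°
rotate link 1 by +30°: θ ← 31° +30° = 61°
rotate link 1 by -28°: θ ← 61° -28° = 33°
rotate link 1 by -65°: θ ← 33° -65° = -32°
rotate link 1 by -24°: θ ← -32° -24° = -56°
h = r sin θ − e = -31.503428 − 8 = -39.503428
sin φ = h / L = -39.503428 / 203 = -0.19459817
φ = arcsin(-0.19459817) = -11.221251°

-11.2213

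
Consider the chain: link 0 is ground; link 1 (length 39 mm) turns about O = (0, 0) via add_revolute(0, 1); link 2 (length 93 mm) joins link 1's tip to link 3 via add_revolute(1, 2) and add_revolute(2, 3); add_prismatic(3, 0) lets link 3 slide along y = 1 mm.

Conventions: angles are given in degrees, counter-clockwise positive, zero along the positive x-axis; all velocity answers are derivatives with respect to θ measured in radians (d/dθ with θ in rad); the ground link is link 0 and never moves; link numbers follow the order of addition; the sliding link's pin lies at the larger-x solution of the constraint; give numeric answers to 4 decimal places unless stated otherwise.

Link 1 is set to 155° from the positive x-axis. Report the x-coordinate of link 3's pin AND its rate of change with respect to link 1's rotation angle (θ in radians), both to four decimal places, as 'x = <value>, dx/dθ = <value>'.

geometry: r = 39 mm, L = 93 mm, e = 1 mm
crank pin P = (r cos θ, r sin θ) = (-35.346004, 16.482112)
h = r sin θ − e = 16.482112 − 1 = 15.482112
x = r cos θ + √(L² − h²) = -35.346004 + 91.702258 = 56.356255
dx/dθ = −r sin θ − h·r cos θ/√(L² − h²) (θ in radians; h = 15.482112) = -10.514639

x = 56.3563, dx/dθ = -10.5146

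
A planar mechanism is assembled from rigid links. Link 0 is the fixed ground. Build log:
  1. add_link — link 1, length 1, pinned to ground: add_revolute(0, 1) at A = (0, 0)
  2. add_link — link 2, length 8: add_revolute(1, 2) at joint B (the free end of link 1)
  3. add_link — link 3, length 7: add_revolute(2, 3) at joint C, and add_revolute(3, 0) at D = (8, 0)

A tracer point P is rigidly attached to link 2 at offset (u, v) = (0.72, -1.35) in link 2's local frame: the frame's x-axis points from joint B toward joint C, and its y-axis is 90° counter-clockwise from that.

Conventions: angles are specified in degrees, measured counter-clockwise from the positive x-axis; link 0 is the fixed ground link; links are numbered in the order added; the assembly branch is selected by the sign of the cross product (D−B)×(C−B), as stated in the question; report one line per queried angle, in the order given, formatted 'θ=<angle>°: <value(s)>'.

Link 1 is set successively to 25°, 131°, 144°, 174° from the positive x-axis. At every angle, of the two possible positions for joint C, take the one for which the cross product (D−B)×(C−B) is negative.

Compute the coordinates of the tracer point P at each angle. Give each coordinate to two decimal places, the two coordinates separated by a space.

A=(0,0), D=(8.00,0)
θ=25°: B = A + 1.00·(cos25°, sin25°) = (0.9063, 0.4226)
θ=25°: |BD| = 7.1063
θ=25°: circle(B,8.00) ∩ circle(D,7.00): a=4.6085, h=6.5392
θ=25°:   candidates: C₊=(5.8956,6.6762) cross=46.469; C₋=(5.1178,-6.3791) cross=-46.469
θ=25°:   branch - wants cross < 0 → take C=(5.1178,-6.3791) (cross=-46.469)
θ=25°: ex = (C−B)/|BC| = (0.5264,-0.8502); ey = (0.8502,0.5264)
θ=25°: P = B + 0.72·ex + -1.35·ey = (0.1376,-0.9002)
θ=131°: B = A + 1.00·(cos131°, sin131°) = (-0.6561, 0.7547)
θ=131°: |BD| = 8.6889
θ=131°: circle(B,8.00) ∩ circle(D,7.00): a=5.2076, h=6.0729
θ=131°:   candidates: C₊=(5.0594,6.3524) cross=52.767; C₋=(4.0044,-5.7476) cross=-52.767
θ=131°:   branch - wants cross < 0 → take C=(4.0044,-5.7476) (cross=-52.767)
θ=131°: ex = (C−B)/|BC| = (0.5826,-0.8128); ey = (0.8128,0.5826)
θ=131°: P = B + 0.72·ex + -1.35·ey = (-1.3339,-0.6170)
θ=144°: B = A + 1.00·(cos144°, sin144°) = (-0.8090, 0.5878)
θ=144°: |BD| = 8.8286
θ=144°: circle(B,8.00) ∩ circle(D,7.00): a=5.2638, h=6.0243
θ=144°:   candidates: C₊=(4.8442,6.2483) cross=53.186; C₋=(4.0420,-5.7736) cross=-53.186
θ=144°:   branch - wants cross < 0 → take C=(4.0420,-5.7736) (cross=-53.186)
θ=144°: ex = (C−B)/|BC| = (0.6064,-0.7952); ey = (0.7952,0.6064)
θ=144°: P = B + 0.72·ex + -1.35·ey = (-1.4459,-0.8034)
θ=174°: B = A + 1.00·(cos174°, sin174°) = (-0.9945, 0.1045)
θ=174°: |BD| = 8.9951
θ=174°: circle(B,8.00) ∩ circle(D,7.00): a=5.3313, h=5.9646
θ=174°:   candidates: C₊=(4.4058,6.0068) cross=53.653; C₋=(4.2672,-5.9216) cross=-53.653
θ=174°:   branch - wants cross < 0 → take C=(4.2672,-5.9216) (cross=-53.653)
θ=174°: ex = (C−B)/|BC| = (0.6577,-0.7533); ey = (0.7533,0.6577)
θ=174°: P = B + 0.72·ex + -1.35·ey = (-1.5379,-1.3257)

θ=25°: 0.14 -0.90
θ=131°: -1.33 -0.62
θ=144°: -1.45 -0.80
θ=174°: -1.54 -1.33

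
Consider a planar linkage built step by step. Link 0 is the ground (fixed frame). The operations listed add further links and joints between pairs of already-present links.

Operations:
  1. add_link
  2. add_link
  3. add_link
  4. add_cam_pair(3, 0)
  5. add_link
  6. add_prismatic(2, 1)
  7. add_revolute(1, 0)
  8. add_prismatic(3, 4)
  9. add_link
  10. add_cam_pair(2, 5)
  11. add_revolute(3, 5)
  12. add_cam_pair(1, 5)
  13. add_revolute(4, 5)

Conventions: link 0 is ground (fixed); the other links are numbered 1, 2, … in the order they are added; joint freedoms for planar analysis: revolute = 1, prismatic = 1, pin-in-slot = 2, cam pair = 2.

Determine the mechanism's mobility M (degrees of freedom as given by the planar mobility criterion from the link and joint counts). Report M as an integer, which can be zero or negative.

L=1 J1=0 J2=0
add link → L=2 J1=0 J2=0
add link → L=3 J1=0 J2=0
add link → L=4 J1=0 J2=0
C@3,0 dof=2 J2 → L=4 J1=0 J2=1
add link → L=5 J1=0 J2=1
P@2,1 dof=1 J1 → L=5 J1=1 J2=1
R@1,0 dof=1 J1 → L=5 J1=2 J2=1
P@3,4 dof=1 J1 → L=5 J1=3 J2=1
add link → L=6 J1=3 J2=1
C@2,5 dof=2 J2 → L=6 J1=3 J2=2
R@3,5 dof=1 J1 → L=6 J1=4 J2=2
C@1,5 dof=2 J2 → L=6 J1=4 J2=3
R@4,5 dof=1 J1 → L=6 J1=5 J2=3
M=3(L−1)−2J1−J2=3·5−2·5−3=2

M = 2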